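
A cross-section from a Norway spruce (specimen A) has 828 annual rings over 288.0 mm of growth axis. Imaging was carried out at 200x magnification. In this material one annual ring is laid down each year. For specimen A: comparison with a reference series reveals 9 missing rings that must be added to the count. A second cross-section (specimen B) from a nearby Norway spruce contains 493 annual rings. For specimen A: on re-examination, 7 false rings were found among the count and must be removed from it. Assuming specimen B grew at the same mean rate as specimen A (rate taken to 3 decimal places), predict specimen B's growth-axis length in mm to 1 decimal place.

Specimen A: after corrections the count is 828 − 7 + 9 = 830 annual rings.
A: Mean rate = 288.0 mm / 830 years ≈ 0.347 mm per year.
Length of B = 0.347 × 493 = 171.1 mm.

171.1 mm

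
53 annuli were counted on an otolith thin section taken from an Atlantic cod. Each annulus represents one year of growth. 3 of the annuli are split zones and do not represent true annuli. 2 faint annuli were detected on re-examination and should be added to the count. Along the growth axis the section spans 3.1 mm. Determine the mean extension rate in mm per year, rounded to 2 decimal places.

After corrections the count is 53 − 3 + 2 = 52 annuli.
3.1 mm over 52 years gives 3.1 / 52 ≈ 0.06 mm per year.

0.06 mm per year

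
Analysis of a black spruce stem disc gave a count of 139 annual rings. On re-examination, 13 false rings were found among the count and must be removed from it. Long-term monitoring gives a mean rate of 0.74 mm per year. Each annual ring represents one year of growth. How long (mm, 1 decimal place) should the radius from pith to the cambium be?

93.2 mm

True annual ring count = 139 − 13 = 126.
Length ≈ 0.74 × 126 = 93.2 mm.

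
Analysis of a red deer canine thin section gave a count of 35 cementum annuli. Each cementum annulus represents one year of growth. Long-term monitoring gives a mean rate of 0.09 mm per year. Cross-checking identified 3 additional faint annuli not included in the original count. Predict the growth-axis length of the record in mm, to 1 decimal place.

After corrections the count is 35 + 3 = 38 cementum annuli.
38 years at 0.09 mm/year gives 0.09 × 38 = 3.4 mm.

3.4 mm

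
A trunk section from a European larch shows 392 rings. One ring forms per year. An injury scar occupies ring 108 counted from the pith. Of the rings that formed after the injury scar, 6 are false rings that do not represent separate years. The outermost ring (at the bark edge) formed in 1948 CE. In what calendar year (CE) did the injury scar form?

1670 CE

Between ring 108 and the bark edge there are 392 − 108 = 284 rings.
Removing the 6 false rings leaves 284 − 6 = 278 true rings beyond the injury scar.
1948 − 278 = 1670 CE.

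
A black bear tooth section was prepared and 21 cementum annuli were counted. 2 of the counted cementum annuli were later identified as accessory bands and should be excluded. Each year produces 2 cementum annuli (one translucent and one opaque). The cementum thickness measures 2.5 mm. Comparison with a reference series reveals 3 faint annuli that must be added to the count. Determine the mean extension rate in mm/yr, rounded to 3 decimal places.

True cementum annulus count = 21 − 2 + 3 = 22.
With 2 cementum annuli per year, 22 / 2 = 11 years.
Extension rate ≈ 2.5 / 11 = 0.227 mm/yr.

0.227 mm/yr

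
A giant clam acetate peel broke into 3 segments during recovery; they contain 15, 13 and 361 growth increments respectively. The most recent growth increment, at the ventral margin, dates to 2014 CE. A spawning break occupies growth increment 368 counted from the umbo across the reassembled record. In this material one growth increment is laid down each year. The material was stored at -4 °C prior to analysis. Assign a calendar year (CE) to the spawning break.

1993 CE

Total growth increments = 15 + 13 + 361 = 389.
The spawning break sits at growth increment 368 from the umbo, so 389 − 368 = 21 growth increments formed after it.
The growth increment at the ventral margin is 2014 CE, so the spawning break dates to 2014 − 21 = 1993 CE.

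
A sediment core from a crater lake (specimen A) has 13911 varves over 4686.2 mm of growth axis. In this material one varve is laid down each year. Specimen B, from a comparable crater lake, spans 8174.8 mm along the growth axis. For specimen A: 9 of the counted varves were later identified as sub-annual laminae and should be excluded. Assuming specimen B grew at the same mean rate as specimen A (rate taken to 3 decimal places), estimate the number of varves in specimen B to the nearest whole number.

Specimen A: true varve count = 13911 − 9 = 13902.
A: Mean rate = 4686.2 mm / 13902 years ≈ 0.337 mm/year.
Specimen B: 8174.8 mm / 0.337 mm per year = 24257.57 years ≈ 24258 varves.

24258 varves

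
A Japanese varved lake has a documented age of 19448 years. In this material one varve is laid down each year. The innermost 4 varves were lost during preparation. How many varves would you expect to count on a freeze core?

19444 varves

One varve per year gives 19448 varves over 19448 years.
Subtracting the 4 varves not captured gives 19448 − 4 = 19444 varves in the record.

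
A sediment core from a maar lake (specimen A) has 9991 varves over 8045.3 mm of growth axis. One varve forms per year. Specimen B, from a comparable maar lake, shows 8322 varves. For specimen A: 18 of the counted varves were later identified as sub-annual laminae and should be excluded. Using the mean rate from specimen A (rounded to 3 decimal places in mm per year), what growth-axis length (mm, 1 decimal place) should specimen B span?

6715.9 mm

Specimen A: correcting the raw count gives 9991 − 18 = 9973 true varves.
A: Mean rate = 8045.3 mm / 9973 years ≈ 0.807 mm per year.
Length of B = 0.807 × 8322 = 6715.9 mm.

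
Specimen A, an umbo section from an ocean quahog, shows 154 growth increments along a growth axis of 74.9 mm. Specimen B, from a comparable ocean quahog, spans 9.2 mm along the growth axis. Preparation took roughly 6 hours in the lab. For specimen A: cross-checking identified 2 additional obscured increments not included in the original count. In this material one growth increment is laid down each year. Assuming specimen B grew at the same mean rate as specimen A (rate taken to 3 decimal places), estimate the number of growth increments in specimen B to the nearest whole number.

19 growth increments

Specimen A: after corrections the count is 154 + 2 = 156 growth increments.
A: Mean rate = 74.9 mm / 156 years ≈ 0.480 mm/year.
B spans 9.2 / 0.480 = 19.17 years ≈ 19 growth increments.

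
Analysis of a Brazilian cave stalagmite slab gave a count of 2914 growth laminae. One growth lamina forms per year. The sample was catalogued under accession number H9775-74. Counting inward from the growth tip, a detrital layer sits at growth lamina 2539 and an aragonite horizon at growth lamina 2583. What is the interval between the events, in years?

2583 − 2539 = 44 growth laminae lie between the two events.
At one growth lamina per year, 44 years elapsed between them.

44 years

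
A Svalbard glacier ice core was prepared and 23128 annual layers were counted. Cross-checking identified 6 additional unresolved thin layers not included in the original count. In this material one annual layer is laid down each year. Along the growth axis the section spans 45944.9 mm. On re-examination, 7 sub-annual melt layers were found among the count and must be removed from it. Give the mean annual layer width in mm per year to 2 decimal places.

1.99 mm per year

True annual layer count = 23128 − 7 + 6 = 23127.
45944.9 mm over 23127 years gives 45944.9 / 23127 ≈ 1.99 mm per year.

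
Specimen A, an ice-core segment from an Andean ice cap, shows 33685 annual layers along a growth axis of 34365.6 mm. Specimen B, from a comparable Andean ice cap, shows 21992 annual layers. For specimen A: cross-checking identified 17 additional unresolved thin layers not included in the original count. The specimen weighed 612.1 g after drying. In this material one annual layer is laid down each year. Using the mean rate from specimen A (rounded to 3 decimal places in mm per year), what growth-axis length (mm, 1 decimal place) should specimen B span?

Specimen A: true annual layer count = 33685 + 17 = 33702.
A: Extension rate ≈ 34365.6 / 33702 = 1.020 mm per year.
Length of B = 1.020 × 21992 = 22431.8 mm.

22431.8 mm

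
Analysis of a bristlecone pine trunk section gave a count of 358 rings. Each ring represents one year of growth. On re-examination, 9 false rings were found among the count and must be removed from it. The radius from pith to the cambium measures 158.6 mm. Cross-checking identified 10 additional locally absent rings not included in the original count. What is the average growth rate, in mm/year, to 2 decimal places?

0.44 mm/year

Correcting the raw count gives 358 − 9 + 10 = 359 true rings.
Extension rate ≈ 158.6 / 359 = 0.44 mm/year.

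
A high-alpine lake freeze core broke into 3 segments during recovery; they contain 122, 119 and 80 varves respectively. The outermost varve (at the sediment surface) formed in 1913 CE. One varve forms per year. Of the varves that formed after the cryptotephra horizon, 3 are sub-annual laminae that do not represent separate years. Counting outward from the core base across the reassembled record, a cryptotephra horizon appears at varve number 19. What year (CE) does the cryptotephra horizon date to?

1614 CE

Total varves = 122 + 119 + 80 = 321.
Between varve 19 and the sediment surface there are 321 − 19 = 302 varves.
Excluding 3 false varves: 302 − 3 = 299.
Counting back 299 years from 1913 CE places the cryptotephra horizon in 1913 − 299 = 1614 CE.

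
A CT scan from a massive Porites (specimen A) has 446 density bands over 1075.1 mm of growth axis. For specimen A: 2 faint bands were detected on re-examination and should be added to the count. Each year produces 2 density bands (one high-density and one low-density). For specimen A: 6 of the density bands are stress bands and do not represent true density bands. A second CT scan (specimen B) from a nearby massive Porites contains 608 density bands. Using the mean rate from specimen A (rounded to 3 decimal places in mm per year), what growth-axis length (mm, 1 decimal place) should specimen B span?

Specimen A: after corrections the count is 446 − 6 + 2 = 442 density bands.
Specimen A: dividing by 2 density bands per year: 442 / 2 = 221 years.
A: 1075.1 mm over 221 years gives 1075.1 / 221 ≈ 4.865 mm/yr.
Specimen B: with 2 density bands per year, 608 / 2 = 304 years. B's length ≈ 4.865 × 304 = 1479.0 mm.

1479.0 mm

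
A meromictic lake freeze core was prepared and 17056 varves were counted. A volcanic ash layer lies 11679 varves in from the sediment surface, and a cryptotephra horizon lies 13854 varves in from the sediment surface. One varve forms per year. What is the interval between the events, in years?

The two markers are separated by 13854 − 11679 = 2175 varves.
That is 2175 years at one varve per year.

2175 years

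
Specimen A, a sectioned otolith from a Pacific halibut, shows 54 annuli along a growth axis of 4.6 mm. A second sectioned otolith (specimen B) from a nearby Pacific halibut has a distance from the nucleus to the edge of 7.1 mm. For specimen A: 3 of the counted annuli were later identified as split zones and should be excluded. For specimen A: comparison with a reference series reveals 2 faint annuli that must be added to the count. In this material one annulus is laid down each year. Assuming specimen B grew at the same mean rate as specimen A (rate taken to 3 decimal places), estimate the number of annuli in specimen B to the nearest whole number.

82 annuli

Specimen A: correcting the raw count gives 54 − 3 + 2 = 53 true annuli.
A: 4.6 mm over 53 years gives 4.6 / 53 ≈ 0.087 mm per year.
B spans 7.1 / 0.087 = 81.61 years ≈ 82 annuli.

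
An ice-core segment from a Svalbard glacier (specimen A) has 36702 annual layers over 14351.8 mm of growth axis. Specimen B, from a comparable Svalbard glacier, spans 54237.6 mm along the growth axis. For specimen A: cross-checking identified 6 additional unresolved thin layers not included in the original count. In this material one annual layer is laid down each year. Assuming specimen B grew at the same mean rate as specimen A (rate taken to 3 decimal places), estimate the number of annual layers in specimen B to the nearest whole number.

Specimen A: correcting the raw count gives 36702 + 6 = 36708 true annual layers.
A: 14351.8 mm over 36708 years gives 14351.8 / 36708 ≈ 0.391 mm per year.
For B, 54237.6 / 0.391 = 138715.09 years ≈ 138715 annual layers.

138715 annual layers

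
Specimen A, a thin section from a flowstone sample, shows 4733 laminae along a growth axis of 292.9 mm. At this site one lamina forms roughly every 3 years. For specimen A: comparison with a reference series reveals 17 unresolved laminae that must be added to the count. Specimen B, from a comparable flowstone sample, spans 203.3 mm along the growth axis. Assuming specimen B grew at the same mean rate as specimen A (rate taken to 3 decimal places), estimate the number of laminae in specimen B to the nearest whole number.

Specimen A: adjusted count: 4733 + 17 = 4750 laminae.
Specimen A: multiplying by 3 years per lamina: 4750 × 3 = 14250 years.
A: 292.9 mm over 14250 years gives 292.9 / 14250 ≈ 0.021 mm per year.
B spans 203.3 / 0.021 = 9680.95 years; at 3 years per lamina that is 9680.95 / 3 ≈ 3227 laminae.

3227 laminae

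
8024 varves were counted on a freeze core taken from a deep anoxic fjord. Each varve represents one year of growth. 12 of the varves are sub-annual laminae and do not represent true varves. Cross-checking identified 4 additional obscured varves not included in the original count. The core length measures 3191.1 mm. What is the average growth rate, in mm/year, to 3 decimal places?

After corrections the count is 8024 − 12 + 4 = 8016 varves.
3191.1 mm over 8016 years gives 3191.1 / 8016 ≈ 0.398 mm/year.

0.398 mm/year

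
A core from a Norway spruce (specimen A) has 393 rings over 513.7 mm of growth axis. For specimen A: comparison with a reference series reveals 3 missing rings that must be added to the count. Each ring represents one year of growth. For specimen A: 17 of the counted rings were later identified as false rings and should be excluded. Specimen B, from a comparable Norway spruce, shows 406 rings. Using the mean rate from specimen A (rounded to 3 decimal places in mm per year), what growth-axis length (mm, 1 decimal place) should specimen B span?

550.1 mm

Specimen A: correcting the raw count gives 393 − 17 + 3 = 379 true rings.
A: Extension rate ≈ 513.7 / 379 = 1.355 mm/year.
For B, 1.355 mm/year × 406 years = 550.1 mm.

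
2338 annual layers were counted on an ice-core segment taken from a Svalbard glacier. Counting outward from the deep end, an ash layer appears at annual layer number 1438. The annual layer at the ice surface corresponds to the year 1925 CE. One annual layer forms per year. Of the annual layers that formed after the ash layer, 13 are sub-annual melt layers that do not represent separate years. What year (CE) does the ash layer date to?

2338 − 1438 = 900 annual layers lie beyond the ash layer toward the ice surface.
900 − 13 false = 887 true annual layers after the ash layer.
1925 − 887 = 1038 CE.

1038 CE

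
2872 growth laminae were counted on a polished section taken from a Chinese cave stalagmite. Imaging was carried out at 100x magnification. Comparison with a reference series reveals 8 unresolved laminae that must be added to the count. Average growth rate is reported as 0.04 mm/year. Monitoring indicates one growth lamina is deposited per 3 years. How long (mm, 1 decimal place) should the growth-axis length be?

True growth lamina count = 2872 + 8 = 2880.
Multiplying by 3 years per growth lamina: 2880 × 3 = 8640 years.
8640 years at 0.04 mm/year gives 0.04 × 8640 = 345.6 mm.

345.6 mm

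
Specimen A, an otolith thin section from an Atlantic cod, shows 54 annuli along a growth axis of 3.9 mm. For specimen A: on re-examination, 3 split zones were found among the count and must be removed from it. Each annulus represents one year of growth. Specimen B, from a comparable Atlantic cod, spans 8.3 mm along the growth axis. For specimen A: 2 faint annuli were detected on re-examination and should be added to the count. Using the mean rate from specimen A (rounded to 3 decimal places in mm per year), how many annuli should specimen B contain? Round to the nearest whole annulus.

112 annuli

Specimen A: adjusted count: 54 − 3 + 2 = 53 annuli.
A: Extension rate ≈ 3.9 / 53 = 0.074 mm/yr.
For B, 8.3 / 0.074 = 112.16 years ≈ 112 annuli.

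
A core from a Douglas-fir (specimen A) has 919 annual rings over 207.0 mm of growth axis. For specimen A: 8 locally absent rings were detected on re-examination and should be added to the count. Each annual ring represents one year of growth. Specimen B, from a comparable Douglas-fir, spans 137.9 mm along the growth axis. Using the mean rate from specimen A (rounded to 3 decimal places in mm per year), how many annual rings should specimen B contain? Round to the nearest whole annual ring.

Specimen A: correcting the raw count gives 919 + 8 = 927 true annual rings.
A: 207.0 mm over 927 years gives 207.0 / 927 ≈ 0.223 mm/yr.
Specimen B: 137.9 mm / 0.223 mm per year = 618.39 years ≈ 618 annual rings.

618 annual rings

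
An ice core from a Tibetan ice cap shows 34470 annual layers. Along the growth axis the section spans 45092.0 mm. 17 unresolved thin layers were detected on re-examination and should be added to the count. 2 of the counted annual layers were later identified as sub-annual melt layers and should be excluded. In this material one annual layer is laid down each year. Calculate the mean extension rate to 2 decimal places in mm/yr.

1.31 mm/yr

Adjusted count: 34470 − 2 + 17 = 34485 annual layers.
Mean rate = 45092.0 mm / 34485 years ≈ 1.31 mm/yr.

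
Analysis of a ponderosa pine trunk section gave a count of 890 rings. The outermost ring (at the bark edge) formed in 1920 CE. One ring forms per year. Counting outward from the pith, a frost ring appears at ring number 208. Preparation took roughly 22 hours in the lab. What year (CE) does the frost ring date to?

890 − 208 = 682 rings lie beyond the frost ring toward the bark edge.
The ring at the bark edge is 1920 CE, so the frost ring dates to 1920 − 682 = 1238 CE.

1238 CE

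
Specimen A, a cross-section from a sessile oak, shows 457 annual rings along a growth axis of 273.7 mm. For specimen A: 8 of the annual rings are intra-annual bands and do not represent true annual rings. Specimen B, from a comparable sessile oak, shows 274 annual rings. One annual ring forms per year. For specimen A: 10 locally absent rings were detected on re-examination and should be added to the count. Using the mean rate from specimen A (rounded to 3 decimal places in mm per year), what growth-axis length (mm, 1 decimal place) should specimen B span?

Specimen A: true annual ring count = 457 − 8 + 10 = 459.
A: Mean rate = 273.7 mm / 459 years ≈ 0.596 mm/yr.
Length of B = 0.596 × 274 = 163.3 mm.

163.3 mm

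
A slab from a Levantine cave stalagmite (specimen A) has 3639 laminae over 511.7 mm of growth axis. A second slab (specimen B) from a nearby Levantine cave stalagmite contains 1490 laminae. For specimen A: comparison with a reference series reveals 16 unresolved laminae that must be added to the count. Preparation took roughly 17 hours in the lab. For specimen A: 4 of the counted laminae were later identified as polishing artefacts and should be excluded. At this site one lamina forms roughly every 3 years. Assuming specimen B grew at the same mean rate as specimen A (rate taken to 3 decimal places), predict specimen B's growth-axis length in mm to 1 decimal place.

Specimen A: correcting the raw count gives 3639 − 4 + 16 = 3651 true laminae.
Specimen A: at 3 years per lamina, 3651 × 3 = 10953 years.
A: 511.7 mm over 10953 years gives 511.7 / 10953 ≈ 0.047 mm/year.
Specimen B: at 3 years per lamina, 1490 × 3 = 4470 years. For B, 0.047 mm/year × 4470 years = 210.1 mm.

210.1 mm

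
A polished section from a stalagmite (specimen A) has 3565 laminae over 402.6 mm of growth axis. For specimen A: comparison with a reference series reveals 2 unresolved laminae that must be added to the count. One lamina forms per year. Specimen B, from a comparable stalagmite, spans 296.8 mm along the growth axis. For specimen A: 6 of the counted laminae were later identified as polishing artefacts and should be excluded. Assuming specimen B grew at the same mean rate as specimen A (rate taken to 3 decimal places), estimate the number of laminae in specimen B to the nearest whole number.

Specimen A: after corrections the count is 3565 − 6 + 2 = 3561 laminae.
A: Mean rate = 402.6 mm / 3561 years ≈ 0.113 mm/year.
Specimen B: 296.8 mm / 0.113 mm per year = 2626.55 years ≈ 2627 laminae.

2627 laminae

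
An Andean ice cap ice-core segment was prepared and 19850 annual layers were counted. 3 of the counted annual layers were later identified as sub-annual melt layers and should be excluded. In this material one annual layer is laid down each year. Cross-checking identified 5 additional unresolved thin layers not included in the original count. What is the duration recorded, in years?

19852 years

Adjusted count: 19850 − 3 + 5 = 19852 annual layers.
With a one-to-one annual layer periodicity this is 19852 years.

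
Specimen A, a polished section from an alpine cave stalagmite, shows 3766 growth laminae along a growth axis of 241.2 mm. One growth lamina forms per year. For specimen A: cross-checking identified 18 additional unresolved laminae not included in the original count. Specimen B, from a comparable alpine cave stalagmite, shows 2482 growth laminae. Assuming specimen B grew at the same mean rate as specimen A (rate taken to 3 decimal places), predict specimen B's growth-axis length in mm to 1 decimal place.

158.8 mm

Specimen A: correcting the raw count gives 3766 + 18 = 3784 true growth laminae.
A: Mean rate = 241.2 mm / 3784 years ≈ 0.064 mm/year.
For B, 0.064 mm/year × 2482 years = 158.8 mm.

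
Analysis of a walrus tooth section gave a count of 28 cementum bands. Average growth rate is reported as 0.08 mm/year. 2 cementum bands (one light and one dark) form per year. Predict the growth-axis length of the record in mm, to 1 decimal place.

1.1 mm

28 cementum bands at 2 per year is 28 / 2 = 14 years.
Predicted length = 0.08 mm/year × 14 years = 1.1 mm.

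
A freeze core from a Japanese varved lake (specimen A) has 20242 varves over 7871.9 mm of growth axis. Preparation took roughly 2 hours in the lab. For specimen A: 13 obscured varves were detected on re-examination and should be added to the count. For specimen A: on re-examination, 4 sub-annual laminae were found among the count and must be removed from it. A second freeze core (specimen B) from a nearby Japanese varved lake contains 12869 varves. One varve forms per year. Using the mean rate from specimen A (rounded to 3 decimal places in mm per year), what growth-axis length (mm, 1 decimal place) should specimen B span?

Specimen A: true varve count = 20242 − 4 + 13 = 20251.
A: 7871.9 mm over 20251 years gives 7871.9 / 20251 ≈ 0.389 mm/year.
For B, 0.389 mm/year × 12869 years = 5006.0 mm.

5006.0 mm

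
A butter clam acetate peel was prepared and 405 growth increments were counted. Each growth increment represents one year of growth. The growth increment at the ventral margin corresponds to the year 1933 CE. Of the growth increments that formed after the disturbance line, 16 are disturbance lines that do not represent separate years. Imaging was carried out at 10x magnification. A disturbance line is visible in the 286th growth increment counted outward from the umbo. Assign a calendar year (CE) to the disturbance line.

Between growth increment 286 and the ventral margin there are 405 − 286 = 119 growth increments.
119 − 16 false = 103 true growth increments after the disturbance line.
The growth increment at the ventral margin is 1933 CE, so the disturbance line dates to 1933 − 103 = 1830 CE.

1830 CE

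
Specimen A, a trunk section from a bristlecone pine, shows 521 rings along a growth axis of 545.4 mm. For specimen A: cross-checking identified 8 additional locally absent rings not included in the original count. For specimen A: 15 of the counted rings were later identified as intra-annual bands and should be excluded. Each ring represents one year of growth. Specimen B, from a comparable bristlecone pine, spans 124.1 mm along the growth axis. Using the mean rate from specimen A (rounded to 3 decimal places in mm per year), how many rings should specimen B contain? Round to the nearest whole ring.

117 rings

Specimen A: correcting the raw count gives 521 − 15 + 8 = 514 true rings.
A: Extension rate ≈ 545.4 / 514 = 1.061 mm/year.
For B, 124.1 / 1.061 = 116.97 years ≈ 117 rings.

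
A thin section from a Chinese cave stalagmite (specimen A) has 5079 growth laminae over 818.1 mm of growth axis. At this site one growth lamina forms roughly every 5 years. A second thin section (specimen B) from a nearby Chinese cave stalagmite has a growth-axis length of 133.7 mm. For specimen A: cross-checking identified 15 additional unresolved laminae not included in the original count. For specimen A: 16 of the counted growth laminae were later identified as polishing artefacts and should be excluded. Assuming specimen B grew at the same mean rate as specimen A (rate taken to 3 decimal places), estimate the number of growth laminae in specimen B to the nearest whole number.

836 growth laminae

Specimen A: correcting the raw count gives 5079 − 16 + 15 = 5078 true growth laminae.
Specimen A: multiplying by 5 years per growth lamina: 5078 × 5 = 25390 years.
A: Mean rate = 818.1 mm / 25390 years ≈ 0.032 mm/yr.
For B, 133.7 / 0.032 = 4178.12 years; at 5 years per growth lamina that is 4178.12 / 5 ≈ 836 growth laminae.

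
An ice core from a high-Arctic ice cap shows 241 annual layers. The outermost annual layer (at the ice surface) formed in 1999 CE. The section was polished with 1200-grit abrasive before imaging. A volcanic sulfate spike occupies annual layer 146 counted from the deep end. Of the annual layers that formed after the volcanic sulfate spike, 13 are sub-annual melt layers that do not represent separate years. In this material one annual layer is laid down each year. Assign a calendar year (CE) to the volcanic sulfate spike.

1917 CE

241 − 146 = 95 annual layers lie beyond the volcanic sulfate spike toward the ice surface.
Excluding 13 false annual layers: 95 − 13 = 82.
The annual layer at the ice surface is 1999 CE, so the volcanic sulfate spike dates to 1999 − 82 = 1917 CE.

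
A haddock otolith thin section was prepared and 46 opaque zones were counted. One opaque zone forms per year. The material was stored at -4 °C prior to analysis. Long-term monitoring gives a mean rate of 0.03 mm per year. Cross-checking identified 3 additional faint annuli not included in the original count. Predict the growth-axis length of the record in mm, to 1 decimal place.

Correcting the raw count gives 46 + 3 = 49 true opaque zones.
Predicted length = 0.03 mm/year × 49 years = 1.5 mm.

1.5 mm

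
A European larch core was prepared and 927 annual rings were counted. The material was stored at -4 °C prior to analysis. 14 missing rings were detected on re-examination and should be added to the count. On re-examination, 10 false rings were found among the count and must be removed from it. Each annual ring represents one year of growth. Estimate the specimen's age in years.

True annual ring count = 927 − 10 + 14 = 931.
With a one-to-one annual ring periodicity this is 931 years.

931 yr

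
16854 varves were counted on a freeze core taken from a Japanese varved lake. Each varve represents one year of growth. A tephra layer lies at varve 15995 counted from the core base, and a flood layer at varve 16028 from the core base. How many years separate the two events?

33 yr

The two markers are separated by 16028 − 15995 = 33 varves.
One varve per year makes the interval 33 years.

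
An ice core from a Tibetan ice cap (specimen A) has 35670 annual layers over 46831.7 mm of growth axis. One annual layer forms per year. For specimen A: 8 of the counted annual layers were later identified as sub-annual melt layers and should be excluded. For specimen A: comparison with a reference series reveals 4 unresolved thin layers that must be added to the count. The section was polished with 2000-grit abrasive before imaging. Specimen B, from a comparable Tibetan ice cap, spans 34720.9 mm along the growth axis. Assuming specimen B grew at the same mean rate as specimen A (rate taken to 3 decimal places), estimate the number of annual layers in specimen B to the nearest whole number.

26444 annual layers

Specimen A: correcting the raw count gives 35670 − 8 + 4 = 35666 true annual layers.
A: Mean rate = 46831.7 mm / 35666 years ≈ 1.313 mm per year.
Specimen B: 34720.9 mm / 1.313 mm per year = 26443.95 years ≈ 26444 annual layers.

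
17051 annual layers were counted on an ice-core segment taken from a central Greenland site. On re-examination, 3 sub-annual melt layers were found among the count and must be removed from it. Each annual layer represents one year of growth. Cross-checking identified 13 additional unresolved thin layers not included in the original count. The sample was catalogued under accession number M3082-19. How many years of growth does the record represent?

17061 years

After corrections the count is 17051 − 3 + 13 = 17061 annual layers.
One annual layer per year makes the duration 17061 years.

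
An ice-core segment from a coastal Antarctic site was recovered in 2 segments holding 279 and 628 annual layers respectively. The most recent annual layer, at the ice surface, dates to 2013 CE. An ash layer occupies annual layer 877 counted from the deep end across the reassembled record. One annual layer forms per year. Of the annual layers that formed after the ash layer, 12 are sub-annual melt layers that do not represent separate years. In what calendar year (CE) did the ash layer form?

1995 CE

Total annual layers = 279 + 628 = 907.
Between annual layer 877 and the ice surface there are 907 − 877 = 30 annual layers.
30 − 12 false = 18 true annual layers after the ash layer.
Counting back 18 years from 2013 CE places the ash layer in 2013 − 18 = 1995 CE.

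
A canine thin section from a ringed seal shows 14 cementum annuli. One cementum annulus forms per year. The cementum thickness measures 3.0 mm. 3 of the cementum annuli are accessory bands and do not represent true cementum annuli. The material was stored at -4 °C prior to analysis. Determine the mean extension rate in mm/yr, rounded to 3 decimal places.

Adjusted count: 14 − 3 = 11 cementum annuli.
Extension rate ≈ 3.0 / 11 = 0.273 mm/yr.

0.273 mm/yr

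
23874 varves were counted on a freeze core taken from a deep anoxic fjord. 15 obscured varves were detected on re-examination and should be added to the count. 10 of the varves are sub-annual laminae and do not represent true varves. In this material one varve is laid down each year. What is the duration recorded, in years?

23879 yr

True varve count = 23874 − 10 + 15 = 23879.
At one varve per year, that is 23879 years.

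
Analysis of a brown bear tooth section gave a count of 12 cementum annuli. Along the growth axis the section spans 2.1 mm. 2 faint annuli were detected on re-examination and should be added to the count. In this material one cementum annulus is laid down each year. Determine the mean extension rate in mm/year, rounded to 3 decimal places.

0.150 mm/year

After corrections the count is 12 + 2 = 14 cementum annuli.
Mean rate = 2.1 mm / 14 years ≈ 0.150 mm/year.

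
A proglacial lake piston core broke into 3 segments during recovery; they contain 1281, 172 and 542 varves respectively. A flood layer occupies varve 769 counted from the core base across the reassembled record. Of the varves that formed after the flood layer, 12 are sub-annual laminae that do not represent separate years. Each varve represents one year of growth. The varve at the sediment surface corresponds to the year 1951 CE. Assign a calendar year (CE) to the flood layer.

Total varves = 1281 + 172 + 542 = 1995.
Between varve 769 and the sediment surface there are 1995 − 769 = 1226 varves.
Excluding 12 false varves: 1226 − 12 = 1214.
Counting back 1214 years from 1951 CE places the flood layer in 1951 − 1214 = 737 CE.

737 CE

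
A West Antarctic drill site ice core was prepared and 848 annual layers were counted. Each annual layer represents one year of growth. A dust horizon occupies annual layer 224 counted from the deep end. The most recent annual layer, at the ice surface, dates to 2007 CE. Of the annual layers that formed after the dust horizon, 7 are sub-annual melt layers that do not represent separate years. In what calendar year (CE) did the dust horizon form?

848 − 224 = 624 annual layers lie beyond the dust horizon toward the ice surface.
Excluding 7 false annual layers: 624 − 7 = 617.
Counting back 617 years from 2007 CE places the dust horizon in 2007 − 617 = 1390 CE.

1390 CE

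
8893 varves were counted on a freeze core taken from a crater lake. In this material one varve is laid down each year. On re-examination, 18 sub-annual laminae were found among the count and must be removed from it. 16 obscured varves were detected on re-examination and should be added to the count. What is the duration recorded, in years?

Adjusted count: 8893 − 18 + 16 = 8891 varves.
At one varve per year, that is 8891 years.

8891 yr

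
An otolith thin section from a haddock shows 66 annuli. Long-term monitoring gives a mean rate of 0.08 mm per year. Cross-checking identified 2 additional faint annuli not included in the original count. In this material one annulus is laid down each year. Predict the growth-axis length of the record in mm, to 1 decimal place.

5.4 mm

After corrections the count is 66 + 2 = 68 annuli.
68 years at 0.08 mm/year gives 0.08 × 68 = 5.4 mm.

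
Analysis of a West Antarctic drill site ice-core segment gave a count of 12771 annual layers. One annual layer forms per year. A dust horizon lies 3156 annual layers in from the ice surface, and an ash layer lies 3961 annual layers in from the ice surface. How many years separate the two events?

805 years

The two markers are separated by 3961 − 3156 = 805 annual layers.
That is 805 years at one annual layer per year.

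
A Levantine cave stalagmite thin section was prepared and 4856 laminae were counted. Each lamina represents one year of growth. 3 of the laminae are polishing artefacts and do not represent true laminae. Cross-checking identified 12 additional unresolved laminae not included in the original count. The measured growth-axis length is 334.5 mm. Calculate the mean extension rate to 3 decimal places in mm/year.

Adjusted count: 4856 − 3 + 12 = 4865 laminae.
334.5 mm over 4865 years gives 334.5 / 4865 ≈ 0.069 mm/year.

0.069 mm/year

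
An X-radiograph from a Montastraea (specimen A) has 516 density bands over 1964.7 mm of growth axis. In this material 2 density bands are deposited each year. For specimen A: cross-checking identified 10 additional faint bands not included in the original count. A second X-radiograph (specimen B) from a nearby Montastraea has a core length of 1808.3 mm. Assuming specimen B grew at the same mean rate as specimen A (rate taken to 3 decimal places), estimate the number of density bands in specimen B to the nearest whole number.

484 density bands

Specimen A: after corrections the count is 516 + 10 = 526 density bands.
Specimen A: with 2 density bands per year, 526 / 2 = 263 years.
A: 1964.7 mm over 263 years gives 1964.7 / 263 ≈ 7.470 mm per year.
Specimen B: 1808.3 mm / 7.470 mm per year = 242.07 years; at 2 density bands per year that is 242.07 × 2 ≈ 484 density bands.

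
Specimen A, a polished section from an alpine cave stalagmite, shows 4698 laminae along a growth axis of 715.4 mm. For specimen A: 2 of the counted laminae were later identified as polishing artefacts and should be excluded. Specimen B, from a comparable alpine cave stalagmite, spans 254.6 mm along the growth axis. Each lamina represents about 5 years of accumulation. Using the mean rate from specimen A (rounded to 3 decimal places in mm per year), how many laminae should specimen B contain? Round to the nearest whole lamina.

1697 laminae

Specimen A: adjusted count: 4698 − 2 = 4696 laminae.
Specimen A: 4696 laminae at 5 years each span 4696 × 5 = 23480 years.
A: Mean rate = 715.4 mm / 23480 years ≈ 0.030 mm per year.
B spans 254.6 / 0.030 = 8486.67 years; at 5 years per lamina that is 8486.67 / 5 ≈ 1697 laminae.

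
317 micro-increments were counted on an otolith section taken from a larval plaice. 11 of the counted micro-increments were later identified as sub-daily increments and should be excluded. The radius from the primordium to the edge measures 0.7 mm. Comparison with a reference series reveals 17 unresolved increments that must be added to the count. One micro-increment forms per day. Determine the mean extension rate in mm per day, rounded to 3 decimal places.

0.002 mm per day

True micro-increment count = 317 − 11 + 17 = 323.
0.7 mm over 323 days gives 0.7 / 323 ≈ 0.002 mm per day.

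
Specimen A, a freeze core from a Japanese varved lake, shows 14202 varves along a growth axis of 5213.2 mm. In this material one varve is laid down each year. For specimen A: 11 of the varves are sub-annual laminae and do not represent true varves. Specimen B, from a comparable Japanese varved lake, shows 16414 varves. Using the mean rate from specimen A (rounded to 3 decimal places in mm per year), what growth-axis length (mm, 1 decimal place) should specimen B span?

Specimen A: correcting the raw count gives 14202 − 11 = 14191 true varves.
A: Mean rate = 5213.2 mm / 14191 years ≈ 0.367 mm per year.
Length of B = 0.367 × 16414 = 6023.9 mm.

6023.9 mm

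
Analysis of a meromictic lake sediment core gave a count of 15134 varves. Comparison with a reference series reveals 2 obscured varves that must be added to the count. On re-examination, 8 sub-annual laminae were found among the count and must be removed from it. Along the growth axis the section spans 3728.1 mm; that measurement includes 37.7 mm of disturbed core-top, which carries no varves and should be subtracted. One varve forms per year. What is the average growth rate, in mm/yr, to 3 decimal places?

True varve count = 15134 − 8 + 2 = 15128.
Removing the 37.7 mm offcut leaves 3728.1 − 37.7 = 3690.4 mm.
3690.4 mm over 15128 years gives 3690.4 / 15128 ≈ 0.244 mm/yr.

0.244 mm/yr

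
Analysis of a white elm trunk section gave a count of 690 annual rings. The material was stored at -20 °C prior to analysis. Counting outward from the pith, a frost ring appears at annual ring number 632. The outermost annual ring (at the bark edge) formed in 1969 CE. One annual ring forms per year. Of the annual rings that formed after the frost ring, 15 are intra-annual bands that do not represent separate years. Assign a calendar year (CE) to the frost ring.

1926 CE

690 − 632 = 58 annual rings lie beyond the frost ring toward the bark edge.
58 − 15 false = 43 true annual rings after the frost ring.
1969 − 43 = 1926 CE.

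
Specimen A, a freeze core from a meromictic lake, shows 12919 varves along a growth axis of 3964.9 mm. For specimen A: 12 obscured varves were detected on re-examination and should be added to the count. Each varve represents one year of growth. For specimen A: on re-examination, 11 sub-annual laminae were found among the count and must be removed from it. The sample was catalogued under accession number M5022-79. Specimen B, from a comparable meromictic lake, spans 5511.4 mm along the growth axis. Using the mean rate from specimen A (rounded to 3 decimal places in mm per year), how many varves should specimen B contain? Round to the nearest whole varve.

17952 varves

Specimen A: after corrections the count is 12919 − 11 + 12 = 12920 varves.
A: Extension rate ≈ 3964.9 / 12920 = 0.307 mm/yr.
B spans 5511.4 / 0.307 = 17952.44 years ≈ 17952 varves.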